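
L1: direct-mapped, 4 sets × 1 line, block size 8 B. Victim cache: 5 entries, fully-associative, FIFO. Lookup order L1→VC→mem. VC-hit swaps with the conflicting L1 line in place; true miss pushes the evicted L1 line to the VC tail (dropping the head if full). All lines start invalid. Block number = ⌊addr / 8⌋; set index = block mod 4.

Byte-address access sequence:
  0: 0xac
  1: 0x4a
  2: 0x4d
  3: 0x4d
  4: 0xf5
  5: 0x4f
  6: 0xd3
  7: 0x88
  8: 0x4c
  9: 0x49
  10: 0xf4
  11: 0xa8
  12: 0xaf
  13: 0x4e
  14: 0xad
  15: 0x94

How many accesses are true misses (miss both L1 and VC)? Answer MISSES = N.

#0 0xac→b21/s1 MISS; vc=[]
#1 0x4a→b9/s1 MISS; vc=[21]
#2 0x4d→b9/s1 L1-HIT; vc=[21]
#3 0x4d→b9/s1 L1-HIT; vc=[21]
#4 0xf5→b30/s2 MISS; vc=[21]
#5 0x4f→b9/s1 L1-HIT; vc=[21]
#6 0xd3→b26/s2 MISS; vc=[21,30]
#7 0x88→b17/s1 MISS; vc=[21,30,9]
#8 0x4c→b9/s1 VC-HIT; vc=[21,30,17]
#9 0x49→b9/s1 L1-HIT; vc=[21,30,17]
#10 0xf4→b30/s2 VC-HIT; vc=[21,26,17]
#11 0xa8→b21/s1 VC-HIT; vc=[9,26,17]
#12 0xaf→b21/s1 L1-HIT; vc=[9,26,17]
#13 0x4e→b9/s1 VC-HIT; vc=[21,26,17]
#14 0xad→b21/s1 VC-HIT; vc=[9,26,17]
#15 0x94→b18/s2 MISS; vc=[9,26,17,30]

MISSES = 6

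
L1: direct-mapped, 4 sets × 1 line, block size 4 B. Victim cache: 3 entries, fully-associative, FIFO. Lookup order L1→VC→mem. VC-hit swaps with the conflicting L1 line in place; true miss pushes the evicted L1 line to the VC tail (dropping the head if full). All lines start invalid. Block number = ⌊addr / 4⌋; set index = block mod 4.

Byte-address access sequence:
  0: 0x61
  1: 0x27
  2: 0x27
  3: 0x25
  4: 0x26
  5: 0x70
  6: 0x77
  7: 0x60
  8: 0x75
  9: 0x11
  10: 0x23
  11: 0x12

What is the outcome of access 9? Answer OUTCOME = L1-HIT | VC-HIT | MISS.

#0 0x61→b24/s0 MISS; vc=[]
#1 0x27→b9/s1 MISS; vc=[]
#2 0x27→b9/s1 L1-HIT; vc=[]
#3 0x25→b9/s1 L1-HIT; vc=[]
#4 0x26→b9/s1 L1-HIT; vc=[]
#5 0x70→b28/s0 MISS; vc=[24]
#6 0x77→b29/s1 MISS; vc=[24,9]
#7 0x60→b24/s0 VC-HIT; vc=[28,9]
#8 0x75→b29/s1 L1-HIT; vc=[28,9]
#9 0x11→b4/s0 MISS; vc=[28,9,24]
#10 0x23→b8/s0 MISS; vc=[9,24,4]
#11 0x12→b4/s0 VC-HIT; vc=[9,24,8]

OUTCOME = MISS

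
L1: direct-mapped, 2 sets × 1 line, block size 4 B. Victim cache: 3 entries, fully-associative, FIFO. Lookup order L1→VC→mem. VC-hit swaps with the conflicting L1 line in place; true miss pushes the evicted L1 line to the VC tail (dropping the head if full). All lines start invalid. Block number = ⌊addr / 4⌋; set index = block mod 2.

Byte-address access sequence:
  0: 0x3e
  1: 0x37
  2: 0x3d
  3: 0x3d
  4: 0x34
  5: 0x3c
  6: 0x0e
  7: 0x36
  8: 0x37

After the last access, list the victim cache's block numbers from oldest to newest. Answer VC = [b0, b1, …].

VC = [3, 15]

#0 0x3e→b15/s1 MISS; vc=[]
#1 0x37→b13/s1 MISS; vc=[15]
#2 0x3d→b15/s1 VC-HIT; vc=[13]
#3 0x3d→b15/s1 L1-HIT; vc=[13]
#4 0x34→b13/s1 VC-HIT; vc=[15]
#5 0x3c→b15/s1 VC-HIT; vc=[13]
#6 0xe→b3/s1 MISS; vc=[13,15]
#7 0x36→b13/s1 VC-HIT; vc=[3,15]
#8 0x37→b13/s1 L1-HIT; vc=[3,15]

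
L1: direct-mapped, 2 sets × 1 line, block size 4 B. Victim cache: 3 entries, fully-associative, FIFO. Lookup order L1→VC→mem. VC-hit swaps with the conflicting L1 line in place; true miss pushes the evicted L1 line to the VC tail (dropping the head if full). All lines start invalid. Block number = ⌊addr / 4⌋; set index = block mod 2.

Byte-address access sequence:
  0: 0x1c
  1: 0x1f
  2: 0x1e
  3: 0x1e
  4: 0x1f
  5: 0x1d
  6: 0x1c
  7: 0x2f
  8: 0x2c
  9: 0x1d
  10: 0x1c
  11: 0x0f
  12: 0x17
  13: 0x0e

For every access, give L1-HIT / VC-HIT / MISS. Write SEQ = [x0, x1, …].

SEQ = [MISS, L1-HIT, L1-HIT, L1-HIT, L1-HIT, L1-HIT, L1-HIT, MISS, L1-HIT, VC-HIT, L1-HIT, MISS, MISS, VC-HIT]

0: 0x1c (blk 7, set 1) → MISS  vc=[]
1: 0x1f (blk 7, set 1) → L1-HIT  vc=[]
2: 0x1e (blk 7, set 1) → L1-HIT  vc=[]
3: 0x1e (blk 7, set 1) → L1-HIT  vc=[]
4: 0x1f (blk 7, set 1) → L1-HIT  vc=[]
5: 0x1d (blk 7, set 1) → L1-HIT  vc=[]
6: 0x1c (blk 7, set 1) → L1-HIT  vc=[]
7: 0x2f (blk 11, set 1) → MISS  vc=[7]
8: 0x2c (blk 11, set 1) → L1-HIT  vc=[7]
9: 0x1d (blk 7, set 1) → VC-HIT  vc=[11]
10: 0x1c (blk 7, set 1) → L1-HIT  vc=[11]
11: 0xf (blk 3, set 1) → MISS  vc=[11, 7]
12: 0x17 (blk 5, set 1) → MISS  vc=[11, 7, 3]
13: 0xe (blk 3, set 1) → VC-HIT  vc=[11, 7, 5]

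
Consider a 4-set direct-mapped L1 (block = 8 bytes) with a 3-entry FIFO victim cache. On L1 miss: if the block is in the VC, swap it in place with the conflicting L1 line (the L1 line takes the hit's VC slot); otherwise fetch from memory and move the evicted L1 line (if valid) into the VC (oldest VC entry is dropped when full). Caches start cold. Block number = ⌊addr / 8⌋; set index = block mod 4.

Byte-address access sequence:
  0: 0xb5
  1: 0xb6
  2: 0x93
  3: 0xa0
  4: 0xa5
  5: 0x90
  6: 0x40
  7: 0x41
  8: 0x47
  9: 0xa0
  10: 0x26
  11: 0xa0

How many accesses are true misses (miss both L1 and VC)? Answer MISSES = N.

MISSES = 5

#0 0xb5→b22/s2 MISS; vc=[]
#1 0xb6→b22/s2 L1-HIT; vc=[]
#2 0x93→b18/s2 MISS; vc=[22]
#3 0xa0→b20/s0 MISS; vc=[22]
#4 0xa5→b20/s0 L1-HIT; vc=[22]
#5 0x90→b18/s2 L1-HIT; vc=[22]
#6 0x40→b8/s0 MISS; vc=[22,20]
#7 0x41→b8/s0 L1-HIT; vc=[22,20]
#8 0x47→b8/s0 L1-HIT; vc=[22,20]
#9 0xa0→b20/s0 VC-HIT; vc=[22,8]
#10 0x26→b4/s0 MISS; vc=[22,8,20]
#11 0xa0→b20/s0 VC-HIT; vc=[22,8,4]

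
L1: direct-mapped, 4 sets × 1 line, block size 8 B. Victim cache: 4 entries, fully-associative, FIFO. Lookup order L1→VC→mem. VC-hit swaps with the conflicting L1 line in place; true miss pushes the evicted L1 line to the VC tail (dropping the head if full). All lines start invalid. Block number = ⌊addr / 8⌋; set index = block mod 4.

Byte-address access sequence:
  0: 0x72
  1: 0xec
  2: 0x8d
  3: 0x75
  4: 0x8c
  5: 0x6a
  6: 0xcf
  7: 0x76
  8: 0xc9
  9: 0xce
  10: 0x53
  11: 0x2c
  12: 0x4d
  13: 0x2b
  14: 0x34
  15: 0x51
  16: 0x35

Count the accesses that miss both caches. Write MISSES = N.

#0 0x72→b14/s2 MISS; vc=[]
#1 0xec→b29/s1 MISS; vc=[]
#2 0x8d→b17/s1 MISS; vc=[29]
#3 0x75→b14/s2 L1-HIT; vc=[29]
#4 0x8c→b17/s1 L1-HIT; vc=[29]
#5 0x6a→b13/s1 MISS; vc=[29,17]
#6 0xcf→b25/s1 MISS; vc=[29,17,13]
#7 0x76→b14/s2 L1-HIT; vc=[29,17,13]
#8 0xc9→b25/s1 L1-HIT; vc=[29,17,13]
#9 0xce→b25/s1 L1-HIT; vc=[29,17,13]
#10 0x53→b10/s2 MISS; vc=[29,17,13,14]
#11 0x2c→b5/s1 MISS; vc=[17,13,14,25]
#12 0x4d→b9/s1 MISS; vc=[13,14,25,5]
#13 0x2b→b5/s1 VC-HIT; vc=[13,14,25,9]
#14 0x34→b6/s2 MISS; vc=[14,25,9,10]
#15 0x51→b10/s2 VC-HIT; vc=[14,25,9,6]
#16 0x35→b6/s2 VC-HIT; vc=[14,25,9,10]

MISSES = 9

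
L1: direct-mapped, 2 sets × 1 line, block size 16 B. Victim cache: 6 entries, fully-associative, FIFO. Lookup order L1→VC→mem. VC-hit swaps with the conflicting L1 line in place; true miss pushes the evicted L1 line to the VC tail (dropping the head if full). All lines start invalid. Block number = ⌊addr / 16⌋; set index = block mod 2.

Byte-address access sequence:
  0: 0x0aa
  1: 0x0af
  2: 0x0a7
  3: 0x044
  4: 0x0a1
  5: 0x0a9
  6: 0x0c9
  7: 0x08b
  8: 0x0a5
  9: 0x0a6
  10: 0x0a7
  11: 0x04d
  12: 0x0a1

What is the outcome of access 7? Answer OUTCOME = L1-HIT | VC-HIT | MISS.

OUTCOME = MISS

0: 0xaa (blk 10, set 0) → MISS  vc=[]
1: 0xaf (blk 10, set 0) → L1-HIT  vc=[]
2: 0xa7 (blk 10, set 0) → L1-HIT  vc=[]
3: 0x44 (blk 4, set 0) → MISS  vc=[10]
4: 0xa1 (blk 10, set 0) → VC-HIT  vc=[4]
5: 0xa9 (blk 10, set 0) → L1-HIT  vc=[4]
6: 0xc9 (blk 12, set 0) → MISS  vc=[4, 10]
7: 0x8b (blk 8, set 0) → MISS  vc=[4, 10, 12]
8: 0xa5 (blk 10, set 0) → VC-HIT  vc=[4, 8, 12]
9: 0xa6 (blk 10, set 0) → L1-HIT  vc=[4, 8, 12]
10: 0xa7 (blk 10, set 0) → L1-HIT  vc=[4, 8, 12]
11: 0x4d (blk 4, set 0) → VC-HIT  vc=[10, 8, 12]
12: 0xa1 (blk 10, set 0) → VC-HIT  vc=[4, 8, 12]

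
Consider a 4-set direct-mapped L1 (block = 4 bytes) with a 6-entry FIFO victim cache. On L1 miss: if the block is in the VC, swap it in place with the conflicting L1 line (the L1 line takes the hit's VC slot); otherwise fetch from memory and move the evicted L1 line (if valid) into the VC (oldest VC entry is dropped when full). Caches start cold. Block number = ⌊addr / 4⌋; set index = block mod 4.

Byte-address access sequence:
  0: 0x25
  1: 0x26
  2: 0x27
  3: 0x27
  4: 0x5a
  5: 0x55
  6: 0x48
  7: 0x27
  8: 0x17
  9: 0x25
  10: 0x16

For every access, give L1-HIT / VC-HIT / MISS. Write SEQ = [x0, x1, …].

SEQ = [MISS, L1-HIT, L1-HIT, L1-HIT, MISS, MISS, MISS, VC-HIT, MISS, VC-HIT, VC-HIT]

  [0] addr=0x25 blk=9 s=1: MISS | VC []
  [1] addr=0x26 blk=9 s=1: L1-HIT | VC []
  [2] addr=0x27 blk=9 s=1: L1-HIT | VC []
  [3] addr=0x27 blk=9 s=1: L1-HIT | VC []
  [4] addr=0x5a blk=22 s=2: MISS | VC []
  [5] addr=0x55 blk=21 s=1: MISS | VC [9]
  [6] addr=0x48 blk=18 s=2: MISS | VC [9, 22]
  [7] addr=0x27 blk=9 s=1: VC-HIT | VC [21, 22]
  [8] addr=0x17 blk=5 s=1: MISS | VC [21, 22, 9]
  [9] addr=0x25 blk=9 s=1: VC-HIT | VC [21, 22, 5]
  [10] addr=0x16 blk=5 s=1: VC-HIT | VC [21, 22, 9]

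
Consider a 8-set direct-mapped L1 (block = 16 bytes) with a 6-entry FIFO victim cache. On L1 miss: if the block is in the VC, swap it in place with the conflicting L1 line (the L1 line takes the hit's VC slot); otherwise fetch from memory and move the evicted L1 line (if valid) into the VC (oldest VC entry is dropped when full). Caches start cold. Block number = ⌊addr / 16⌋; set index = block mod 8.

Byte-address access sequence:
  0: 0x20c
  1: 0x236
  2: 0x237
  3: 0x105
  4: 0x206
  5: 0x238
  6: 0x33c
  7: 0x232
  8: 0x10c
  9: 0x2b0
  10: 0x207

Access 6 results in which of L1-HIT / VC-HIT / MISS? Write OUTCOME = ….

OUTCOME = MISS

0: 0x20c (blk 32, set 0) → MISS  vc=[]
1: 0x236 (blk 35, set 3) → MISS  vc=[]
2: 0x237 (blk 35, set 3) → L1-HIT  vc=[]
3: 0x105 (blk 16, set 0) → MISS  vc=[32]
4: 0x206 (blk 32, set 0) → VC-HIT  vc=[16]
5: 0x238 (blk 35, set 3) → L1-HIT  vc=[16]
6: 0x33c (blk 51, set 3) → MISS  vc=[16, 35]
7: 0x232 (blk 35, set 3) → VC-HIT  vc=[16, 51]
8: 0x10c (blk 16, set 0) → VC-HIT  vc=[32, 51]
9: 0x2b0 (blk 43, set 3) → MISS  vc=[32, 51, 35]
10: 0x207 (blk 32, set 0) → VC-HIT  vc=[16, 51, 35]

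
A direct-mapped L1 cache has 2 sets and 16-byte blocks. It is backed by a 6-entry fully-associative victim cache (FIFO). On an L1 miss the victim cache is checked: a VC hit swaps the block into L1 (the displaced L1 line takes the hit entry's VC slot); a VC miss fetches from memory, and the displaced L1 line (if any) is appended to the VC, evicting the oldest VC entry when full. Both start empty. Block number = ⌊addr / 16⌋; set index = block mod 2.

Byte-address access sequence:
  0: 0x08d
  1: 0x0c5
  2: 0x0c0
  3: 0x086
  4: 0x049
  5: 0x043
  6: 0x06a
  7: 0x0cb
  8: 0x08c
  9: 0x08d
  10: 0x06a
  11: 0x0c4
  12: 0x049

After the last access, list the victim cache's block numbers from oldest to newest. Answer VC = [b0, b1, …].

#0 0x8d→b8/s0 MISS; vc=[]
#1 0xc5→b12/s0 MISS; vc=[8]
#2 0xc0→b12/s0 L1-HIT; vc=[8]
#3 0x86→b8/s0 VC-HIT; vc=[12]
#4 0x49→b4/s0 MISS; vc=[12,8]
#5 0x43→b4/s0 L1-HIT; vc=[12,8]
#6 0x6a→b6/s0 MISS; vc=[12,8,4]
#7 0xcb→b12/s0 VC-HIT; vc=[6,8,4]
#8 0x8c→b8/s0 VC-HIT; vc=[6,12,4]
#9 0x8d→b8/s0 L1-HIT; vc=[6,12,4]
#10 0x6a→b6/s0 VC-HIT; vc=[8,12,4]
#11 0xc4→b12/s0 VC-HIT; vc=[8,6,4]
#12 0x49→b4/s0 VC-HIT; vc=[8,6,12]

VC = [8, 6, 12]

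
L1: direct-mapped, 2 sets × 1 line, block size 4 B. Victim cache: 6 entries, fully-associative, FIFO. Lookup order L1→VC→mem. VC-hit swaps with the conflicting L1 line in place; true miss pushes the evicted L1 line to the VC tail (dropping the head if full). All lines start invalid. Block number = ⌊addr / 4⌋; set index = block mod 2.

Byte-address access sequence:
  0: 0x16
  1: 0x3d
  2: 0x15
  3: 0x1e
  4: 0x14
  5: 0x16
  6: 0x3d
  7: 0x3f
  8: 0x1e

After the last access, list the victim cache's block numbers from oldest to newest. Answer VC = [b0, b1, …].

VC = [5, 15]

  [0] addr=0x16 blk=5 s=1: MISS | VC []
  [1] addr=0x3d blk=15 s=1: MISS | VC [5]
  [2] addr=0x15 blk=5 s=1: VC-HIT | VC [15]
  [3] addr=0x1e blk=7 s=1: MISS | VC [15, 5]
  [4] addr=0x14 blk=5 s=1: VC-HIT | VC [15, 7]
  [5] addr=0x16 blk=5 s=1: L1-HIT | VC [15, 7]
  [6] addr=0x3d blk=15 s=1: VC-HIT | VC [5, 7]
  [7] addr=0x3f blk=15 s=1: L1-HIT | VC [5, 7]
  [8] addr=0x1e blk=7 s=1: VC-HIT | VC [5, 15]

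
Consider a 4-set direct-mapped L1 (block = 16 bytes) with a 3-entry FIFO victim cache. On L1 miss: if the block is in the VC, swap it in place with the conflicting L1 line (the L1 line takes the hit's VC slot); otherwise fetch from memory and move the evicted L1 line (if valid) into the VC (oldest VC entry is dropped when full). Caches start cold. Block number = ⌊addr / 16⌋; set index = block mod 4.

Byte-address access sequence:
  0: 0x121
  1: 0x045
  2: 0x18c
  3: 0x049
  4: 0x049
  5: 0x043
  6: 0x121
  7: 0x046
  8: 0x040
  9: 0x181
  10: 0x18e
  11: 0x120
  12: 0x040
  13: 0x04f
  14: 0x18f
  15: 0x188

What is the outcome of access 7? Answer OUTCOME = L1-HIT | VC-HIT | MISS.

  [0] addr=0x121 blk=18 s=2: MISS | VC []
  [1] addr=0x45 blk=4 s=0: MISS | VC []
  [2] addr=0x18c blk=24 s=0: MISS | VC [4]
  [3] addr=0x49 blk=4 s=0: VC-HIT | VC [24]
  [4] addr=0x49 blk=4 s=0: L1-HIT | VC [24]
  [5] addr=0x43 blk=4 s=0: L1-HIT | VC [24]
  [6] addr=0x121 blk=18 s=2: L1-HIT | VC [24]
  [7] addr=0x46 blk=4 s=0: L1-HIT | VC [24]
  [8] addr=0x40 blk=4 s=0: L1-HIT | VC [24]
  [9] addr=0x181 blk=24 s=0: VC-HIT | VC [4]
  [10] addr=0x18e blk=24 s=0: L1-HIT | VC [4]
  [11] addr=0x120 blk=18 s=2: L1-HIT | VC [4]
  [12] addr=0x40 blk=4 s=0: VC-HIT | VC [24]
  [13] addr=0x4f blk=4 s=0: L1-HIT | VC [24]
  [14] addr=0x18f blk=24 s=0: VC-HIT | VC [4]
  [15] addr=0x188 blk=24 s=0: L1-HIT | VC [4]

OUTCOME = L1-HIT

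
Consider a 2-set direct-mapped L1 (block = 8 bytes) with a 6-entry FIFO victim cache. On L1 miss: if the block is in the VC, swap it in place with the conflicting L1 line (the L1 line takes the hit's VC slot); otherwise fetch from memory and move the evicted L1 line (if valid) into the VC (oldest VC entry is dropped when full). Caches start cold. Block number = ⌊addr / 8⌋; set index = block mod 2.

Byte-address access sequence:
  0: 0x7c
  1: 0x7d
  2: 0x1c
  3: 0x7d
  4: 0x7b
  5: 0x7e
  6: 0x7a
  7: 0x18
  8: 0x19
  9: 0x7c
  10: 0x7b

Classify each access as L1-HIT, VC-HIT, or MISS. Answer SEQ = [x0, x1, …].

0: 0x7c (blk 15, set 1) → MISS  vc=[]
1: 0x7d (blk 15, set 1) → L1-HIT  vc=[]
2: 0x1c (blk 3, set 1) → MISS  vc=[15]
3: 0x7d (blk 15, set 1) → VC-HIT  vc=[3]
4: 0x7b (blk 15, set 1) → L1-HIT  vc=[3]
5: 0x7e (blk 15, set 1) → L1-HIT  vc=[3]
6: 0x7a (blk 15, set 1) → L1-HIT  vc=[3]
7: 0x18 (blk 3, set 1) → VC-HIT  vc=[15]
8: 0x19 (blk 3, set 1) → L1-HIT  vc=[15]
9: 0x7c (blk 15, set 1) → VC-HIT  vc=[3]
10: 0x7b (blk 15, set 1) → L1-HIT  vc=[3]

SEQ = [MISS, L1-HIT, MISS, VC-HIT, L1-HIT, L1-HIT, L1-HIT, VC-HIT, L1-HIT, VC-HIT, L1-HIT]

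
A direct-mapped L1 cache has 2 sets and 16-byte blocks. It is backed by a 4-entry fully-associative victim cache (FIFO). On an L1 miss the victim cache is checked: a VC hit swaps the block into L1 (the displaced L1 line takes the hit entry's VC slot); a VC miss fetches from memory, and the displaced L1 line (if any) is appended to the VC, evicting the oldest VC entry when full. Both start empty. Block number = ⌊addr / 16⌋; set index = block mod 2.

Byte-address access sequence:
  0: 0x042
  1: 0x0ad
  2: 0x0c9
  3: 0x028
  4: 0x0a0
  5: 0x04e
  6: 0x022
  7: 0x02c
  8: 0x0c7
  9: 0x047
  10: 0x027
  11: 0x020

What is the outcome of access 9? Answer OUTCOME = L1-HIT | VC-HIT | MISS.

OUTCOME = VC-HIT

0: 0x42 (blk 4, set 0) → MISS  vc=[]
1: 0xad (blk 10, set 0) → MISS  vc=[4]
2: 0xc9 (blk 12, set 0) → MISS  vc=[4, 10]
3: 0x28 (blk 2, set 0) → MISS  vc=[4, 10, 12]
4: 0xa0 (blk 10, set 0) → VC-HIT  vc=[4, 2, 12]
5: 0x4e (blk 4, set 0) → VC-HIT  vc=[10, 2, 12]
6: 0x22 (blk 2, set 0) → VC-HIT  vc=[10, 4, 12]
7: 0x2c (blk 2, set 0) → L1-HIT  vc=[10, 4, 12]
8: 0xc7 (blk 12, set 0) → VC-HIT  vc=[10, 4, 2]
9: 0x47 (blk 4, set 0) → VC-HIT  vc=[10, 12, 2]
10: 0x27 (blk 2, set 0) → VC-HIT  vc=[10, 12, 4]
11: 0x20 (blk 2, set 0) → L1-HIT  vc=[10, 12, 4]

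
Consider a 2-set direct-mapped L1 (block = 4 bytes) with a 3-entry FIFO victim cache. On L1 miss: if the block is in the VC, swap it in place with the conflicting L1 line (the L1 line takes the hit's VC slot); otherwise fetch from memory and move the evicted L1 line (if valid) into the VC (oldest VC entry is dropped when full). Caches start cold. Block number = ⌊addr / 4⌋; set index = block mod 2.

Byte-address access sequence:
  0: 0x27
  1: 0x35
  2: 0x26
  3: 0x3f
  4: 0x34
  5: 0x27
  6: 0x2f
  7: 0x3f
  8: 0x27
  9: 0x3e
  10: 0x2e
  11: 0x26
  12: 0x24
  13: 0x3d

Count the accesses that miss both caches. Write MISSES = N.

0: 0x27 (blk 9, set 1) → MISS  vc=[]
1: 0x35 (blk 13, set 1) → MISS  vc=[9]
2: 0x26 (blk 9, set 1) → VC-HIT  vc=[13]
3: 0x3f (blk 15, set 1) → MISS  vc=[13, 9]
4: 0x34 (blk 13, set 1) → VC-HIT  vc=[15, 9]
5: 0x27 (blk 9, set 1) → VC-HIT  vc=[15, 13]
6: 0x2f (blk 11, set 1) → MISS  vc=[15, 13, 9]
7: 0x3f (blk 15, set 1) → VC-HIT  vc=[11, 13, 9]
8: 0x27 (blk 9, set 1) → VC-HIT  vc=[11, 13, 15]
9: 0x3e (blk 15, set 1) → VC-HIT  vc=[11, 13, 9]
10: 0x2e (blk 11, set 1) → VC-HIT  vc=[15, 13, 9]
11: 0x26 (blk 9, set 1) → VC-HIT  vc=[15, 13, 11]
12: 0x24 (blk 9, set 1) → L1-HIT  vc=[15, 13, 11]
13: 0x3d (blk 15, set 1) → VC-HIT  vc=[9, 13, 11]

MISSES = 4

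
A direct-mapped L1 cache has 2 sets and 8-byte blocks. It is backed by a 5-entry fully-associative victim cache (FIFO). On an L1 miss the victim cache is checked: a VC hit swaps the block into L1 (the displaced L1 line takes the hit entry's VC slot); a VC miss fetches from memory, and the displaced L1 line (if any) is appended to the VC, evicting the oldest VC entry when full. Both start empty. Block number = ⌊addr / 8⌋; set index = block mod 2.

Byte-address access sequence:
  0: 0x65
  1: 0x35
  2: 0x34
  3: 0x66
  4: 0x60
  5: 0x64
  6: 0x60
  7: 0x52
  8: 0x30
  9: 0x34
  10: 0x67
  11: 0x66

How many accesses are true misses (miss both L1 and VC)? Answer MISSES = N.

MISSES = 3

0: 0x65 (blk 12, set 0) → MISS  vc=[]
1: 0x35 (blk 6, set 0) → MISS  vc=[12]
2: 0x34 (blk 6, set 0) → L1-HIT  vc=[12]
3: 0x66 (blk 12, set 0) → VC-HIT  vc=[6]
4: 0x60 (blk 12, set 0) → L1-HIT  vc=[6]
5: 0x64 (blk 12, set 0) → L1-HIT  vc=[6]
6: 0x60 (blk 12, set 0) → L1-HIT  vc=[6]
7: 0x52 (blk 10, set 0) → MISS  vc=[6, 12]
8: 0x30 (blk 6, set 0) → VC-HIT  vc=[10, 12]
9: 0x34 (blk 6, set 0) → L1-HIT  vc=[10, 12]
10: 0x67 (blk 12, set 0) → VC-HIT  vc=[10, 6]
11: 0x66 (blk 12, set 0) → L1-HIT  vc=[10, 6]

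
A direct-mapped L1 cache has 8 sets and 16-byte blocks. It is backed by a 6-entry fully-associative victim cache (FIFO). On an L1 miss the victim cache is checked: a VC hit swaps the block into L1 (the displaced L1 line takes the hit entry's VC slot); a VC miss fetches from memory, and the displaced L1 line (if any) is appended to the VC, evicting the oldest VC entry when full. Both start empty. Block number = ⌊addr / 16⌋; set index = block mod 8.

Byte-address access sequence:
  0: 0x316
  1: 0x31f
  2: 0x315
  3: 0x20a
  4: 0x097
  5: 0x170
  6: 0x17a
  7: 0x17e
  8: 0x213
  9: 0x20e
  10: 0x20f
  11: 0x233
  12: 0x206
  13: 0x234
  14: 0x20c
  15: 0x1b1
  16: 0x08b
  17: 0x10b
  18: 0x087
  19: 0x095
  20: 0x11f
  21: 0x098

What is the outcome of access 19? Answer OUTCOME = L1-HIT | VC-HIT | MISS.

OUTCOME = VC-HIT

0: 0x316 (blk 49, set 1) → MISS  vc=[]
1: 0x31f (blk 49, set 1) → L1-HIT  vc=[]
2: 0x315 (blk 49, set 1) → L1-HIT  vc=[]
3: 0x20a (blk 32, set 0) → MISS  vc=[]
4: 0x97 (blk 9, set 1) → MISS  vc=[49]
5: 0x170 (blk 23, set 7) → MISS  vc=[49]
6: 0x17a (blk 23, set 7) → L1-HIT  vc=[49]
7: 0x17e (blk 23, set 7) → L1-HIT  vc=[49]
8: 0x213 (blk 33, set 1) → MISS  vc=[49, 9]
9: 0x20e (blk 32, set 0) → L1-HIT  vc=[49, 9]
10: 0x20f (blk 32, set 0) → L1-HIT  vc=[49, 9]
11: 0x233 (blk 35, set 3) → MISS  vc=[49, 9]
12: 0x206 (blk 32, set 0) → L1-HIT  vc=[49, 9]
13: 0x234 (blk 35, set 3) → L1-HIT  vc=[49, 9]
14: 0x20c (blk 32, set 0) → L1-HIT  vc=[49, 9]
15: 0x1b1 (blk 27, set 3) → MISS  vc=[49, 9, 35]
16: 0x8b (blk 8, set 0) → MISS  vc=[49, 9, 35, 32]
17: 0x10b (blk 16, set 0) → MISS  vc=[49, 9, 35, 32, 8]
18: 0x87 (blk 8, set 0) → VC-HIT  vc=[49, 9, 35, 32, 16]
19: 0x95 (blk 9, set 1) → VC-HIT  vc=[49, 33, 35, 32, 16]
20: 0x11f (blk 17, set 1) → MISS  vc=[49, 33, 35, 32, 16, 9]
21: 0x98 (blk 9, set 1) → VC-HIT  vc=[49, 33, 35, 32, 16, 17]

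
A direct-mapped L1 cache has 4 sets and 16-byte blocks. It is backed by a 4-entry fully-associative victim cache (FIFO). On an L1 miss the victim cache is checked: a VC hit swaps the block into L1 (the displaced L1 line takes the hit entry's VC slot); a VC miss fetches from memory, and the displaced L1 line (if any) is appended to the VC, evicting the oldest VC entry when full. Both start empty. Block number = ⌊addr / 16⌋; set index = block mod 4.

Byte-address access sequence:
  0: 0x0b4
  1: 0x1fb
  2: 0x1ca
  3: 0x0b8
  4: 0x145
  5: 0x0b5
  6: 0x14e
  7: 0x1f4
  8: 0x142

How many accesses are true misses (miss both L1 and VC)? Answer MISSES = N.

MISSES = 4

  [0] addr=0xb4 blk=11 s=3: MISS | VC []
  [1] addr=0x1fb blk=31 s=3: MISS | VC [11]
  [2] addr=0x1ca blk=28 s=0: MISS | VC [11]
  [3] addr=0xb8 blk=11 s=3: VC-HIT | VC [31]
  [4] addr=0x145 blk=20 s=0: MISS | VC [31, 28]
  [5] addr=0xb5 blk=11 s=3: L1-HIT | VC [31, 28]
  [6] addr=0x14e blk=20 s=0: L1-HIT | VC [31, 28]
  [7] addr=0x1f4 blk=31 s=3: VC-HIT | VC [11, 28]
  [8] addr=0x142 blk=20 s=0: L1-HIT | VC [11, 28]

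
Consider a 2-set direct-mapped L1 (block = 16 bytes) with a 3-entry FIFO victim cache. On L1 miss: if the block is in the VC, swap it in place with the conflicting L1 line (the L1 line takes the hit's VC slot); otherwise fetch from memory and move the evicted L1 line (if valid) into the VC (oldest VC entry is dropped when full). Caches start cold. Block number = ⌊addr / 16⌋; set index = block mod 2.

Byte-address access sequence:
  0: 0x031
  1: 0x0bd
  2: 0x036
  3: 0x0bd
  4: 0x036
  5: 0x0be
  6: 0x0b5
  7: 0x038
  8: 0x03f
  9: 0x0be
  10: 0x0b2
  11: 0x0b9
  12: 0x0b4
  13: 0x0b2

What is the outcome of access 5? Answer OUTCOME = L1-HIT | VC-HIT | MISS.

#0 0x31→b3/s1 MISS; vc=[]
#1 0xbd→b11/s1 MISS; vc=[3]
#2 0x36→b3/s1 VC-HIT; vc=[11]
#3 0xbd→b11/s1 VC-HIT; vc=[3]
#4 0x36→b3/s1 VC-HIT; vc=[11]
#5 0xbe→b11/s1 VC-HIT; vc=[3]
#6 0xb5→b11/s1 L1-HIT; vc=[3]
#7 0x38→b3/s1 VC-HIT; vc=[11]
#8 0x3f→b3/s1 L1-HIT; vc=[11]
#9 0xbe→b11/s1 VC-HIT; vc=[3]
#10 0xb2→b11/s1 L1-HIT; vc=[3]
#11 0xb9→b11/s1 L1-HIT; vc=[3]
#12 0xb4→b11/s1 L1-HIT; vc=[3]
#13 0xb2→b11/s1 L1-HIT; vc=[3]

OUTCOME = VC-HIT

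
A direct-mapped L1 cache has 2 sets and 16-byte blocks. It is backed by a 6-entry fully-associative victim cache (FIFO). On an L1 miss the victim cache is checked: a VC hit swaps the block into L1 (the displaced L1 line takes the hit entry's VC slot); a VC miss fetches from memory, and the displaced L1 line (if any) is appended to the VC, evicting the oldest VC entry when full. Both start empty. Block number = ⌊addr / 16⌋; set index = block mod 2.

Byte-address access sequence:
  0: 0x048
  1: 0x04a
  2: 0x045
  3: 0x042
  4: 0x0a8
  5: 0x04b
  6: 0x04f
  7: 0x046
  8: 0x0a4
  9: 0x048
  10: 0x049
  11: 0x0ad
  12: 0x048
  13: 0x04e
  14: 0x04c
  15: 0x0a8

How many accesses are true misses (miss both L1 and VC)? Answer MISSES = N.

MISSES = 2

#0 0x48→b4/s0 MISS; vc=[]
#1 0x4a→b4/s0 L1-HIT; vc=[]
#2 0x45→b4/s0 L1-HIT; vc=[]
#3 0x42→b4/s0 L1-HIT; vc=[]
#4 0xa8→b10/s0 MISS; vc=[4]
#5 0x4b→b4/s0 VC-HIT; vc=[10]
#6 0x4f→b4/s0 L1-HIT; vc=[10]
#7 0x46→b4/s0 L1-HIT; vc=[10]
#8 0xa4→b10/s0 VC-HIT; vc=[4]
#9 0x48→b4/s0 VC-HIT; vc=[10]
#10 0x49→b4/s0 L1-HIT; vc=[10]
#11 0xad→b10/s0 VC-HIT; vc=[4]
#12 0x48→b4/s0 VC-HIT; vc=[10]
#13 0x4e→b4/s0 L1-HIT; vc=[10]
#14 0x4c→b4/s0 L1-HIT; vc=[10]
#15 0xa8→b10/s0 VC-HIT; vc=[4]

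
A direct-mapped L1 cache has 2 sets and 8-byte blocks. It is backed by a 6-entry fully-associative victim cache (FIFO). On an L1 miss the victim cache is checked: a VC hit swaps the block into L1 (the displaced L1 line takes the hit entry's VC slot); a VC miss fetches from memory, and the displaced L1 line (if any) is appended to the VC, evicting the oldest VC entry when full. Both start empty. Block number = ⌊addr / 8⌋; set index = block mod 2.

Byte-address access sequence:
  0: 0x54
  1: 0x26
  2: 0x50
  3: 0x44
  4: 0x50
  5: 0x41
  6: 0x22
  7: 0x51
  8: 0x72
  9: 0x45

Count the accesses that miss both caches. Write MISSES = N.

MISSES = 4

0: 0x54 (blk 10, set 0) → MISS  vc=[]
1: 0x26 (blk 4, set 0) → MISS  vc=[10]
2: 0x50 (blk 10, set 0) → VC-HIT  vc=[4]
3: 0x44 (blk 8, set 0) → MISS  vc=[4, 10]
4: 0x50 (blk 10, set 0) → VC-HIT  vc=[4, 8]
5: 0x41 (blk 8, set 0) → VC-HIT  vc=[4, 10]
6: 0x22 (blk 4, set 0) → VC-HIT  vc=[8, 10]
7: 0x51 (blk 10, set 0) → VC-HIT  vc=[8, 4]
8: 0x72 (blk 14, set 0) → MISS  vc=[8, 4, 10]
9: 0x45 (blk 8, set 0) → VC-HIT  vc=[14, 4, 10]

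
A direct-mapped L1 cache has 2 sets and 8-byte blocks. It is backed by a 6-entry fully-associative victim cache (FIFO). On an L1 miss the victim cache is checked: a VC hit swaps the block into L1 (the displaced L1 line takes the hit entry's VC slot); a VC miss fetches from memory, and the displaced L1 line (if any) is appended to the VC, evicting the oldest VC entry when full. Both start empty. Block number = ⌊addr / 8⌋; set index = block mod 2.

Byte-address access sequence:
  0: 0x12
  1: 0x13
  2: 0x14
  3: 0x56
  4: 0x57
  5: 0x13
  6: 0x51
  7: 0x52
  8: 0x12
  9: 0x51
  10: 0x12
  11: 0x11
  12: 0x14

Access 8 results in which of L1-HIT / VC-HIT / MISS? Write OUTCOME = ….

OUTCOME = VC-HIT

#0 0x12→b2/s0 MISS; vc=[]
#1 0x13→b2/s0 L1-HIT; vc=[]
#2 0x14→b2/s0 L1-HIT; vc=[]
#3 0x56→b10/s0 MISS; vc=[2]
#4 0x57→b10/s0 L1-HIT; vc=[2]
#5 0x13→b2/s0 VC-HIT; vc=[10]
#6 0x51→b10/s0 VC-HIT; vc=[2]
#7 0x52→b10/s0 L1-HIT; vc=[2]
#8 0x12→b2/s0 VC-HIT; vc=[10]
#9 0x51→b10/s0 VC-HIT; vc=[2]
#10 0x12→b2/s0 VC-HIT; vc=[10]
#11 0x11→b2/s0 L1-HIT; vc=[10]
#12 0x14→b2/s0 L1-HIT; vc=[10]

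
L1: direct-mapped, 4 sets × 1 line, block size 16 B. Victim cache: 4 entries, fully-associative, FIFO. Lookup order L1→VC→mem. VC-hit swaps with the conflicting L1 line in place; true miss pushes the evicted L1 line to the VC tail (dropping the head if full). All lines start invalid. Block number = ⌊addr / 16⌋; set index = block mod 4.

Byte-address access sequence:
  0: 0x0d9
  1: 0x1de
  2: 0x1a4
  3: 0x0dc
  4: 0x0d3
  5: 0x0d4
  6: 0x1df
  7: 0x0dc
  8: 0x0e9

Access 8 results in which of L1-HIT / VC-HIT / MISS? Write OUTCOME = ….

#0 0xd9→b13/s1 MISS; vc=[]
#1 0x1de→b29/s1 MISS; vc=[13]
#2 0x1a4→b26/s2 MISS; vc=[13]
#3 0xdc→b13/s1 VC-HIT; vc=[29]
#4 0xd3→b13/s1 L1-HIT; vc=[29]
#5 0xd4→b13/s1 L1-HIT; vc=[29]
#6 0x1df→b29/s1 VC-HIT; vc=[13]
#7 0xdc→b13/s1 VC-HIT; vc=[29]
#8 0xe9→b14/s2 MISS; vc=[29,26]

OUTCOME = MISS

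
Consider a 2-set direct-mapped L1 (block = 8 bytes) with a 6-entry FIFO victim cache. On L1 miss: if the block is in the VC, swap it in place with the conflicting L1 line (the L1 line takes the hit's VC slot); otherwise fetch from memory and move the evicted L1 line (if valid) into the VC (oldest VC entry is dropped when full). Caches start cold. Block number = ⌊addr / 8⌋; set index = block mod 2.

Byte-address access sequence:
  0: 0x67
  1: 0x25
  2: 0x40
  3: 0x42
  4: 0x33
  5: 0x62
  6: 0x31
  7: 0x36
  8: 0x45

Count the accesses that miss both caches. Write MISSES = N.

  [0] addr=0x67 blk=12 s=0: MISS | VC []
  [1] addr=0x25 blk=4 s=0: MISS | VC [12]
  [2] addr=0x40 blk=8 s=0: MISS | VC [12, 4]
  [3] addr=0x42 blk=8 s=0: L1-HIT | VC [12, 4]
  [4] addr=0x33 blk=6 s=0: MISS | VC [12, 4, 8]
  [5] addr=0x62 blk=12 s=0: VC-HIT | VC [6, 4, 8]
  [6] addr=0x31 blk=6 s=0: VC-HIT | VC [12, 4, 8]
  [7] addr=0x36 blk=6 s=0: L1-HIT | VC [12, 4, 8]
  [8] addr=0x45 blk=8 s=0: VC-HIT | VC [12, 4, 6]

MISSES = 4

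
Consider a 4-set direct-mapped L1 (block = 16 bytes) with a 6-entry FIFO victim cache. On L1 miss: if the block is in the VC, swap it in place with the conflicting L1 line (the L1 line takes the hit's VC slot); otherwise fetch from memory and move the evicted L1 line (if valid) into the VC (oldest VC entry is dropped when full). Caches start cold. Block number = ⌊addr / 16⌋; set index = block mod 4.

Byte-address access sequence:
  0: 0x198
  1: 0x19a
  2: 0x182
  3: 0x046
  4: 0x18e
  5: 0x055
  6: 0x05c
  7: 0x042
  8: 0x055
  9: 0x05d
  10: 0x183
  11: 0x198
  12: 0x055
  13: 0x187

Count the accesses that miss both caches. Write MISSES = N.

MISSES = 4

  [0] addr=0x198 blk=25 s=1: MISS | VC []
  [1] addr=0x19a blk=25 s=1: L1-HIT | VC []
  [2] addr=0x182 blk=24 s=0: MISS | VC []
  [3] addr=0x46 blk=4 s=0: MISS | VC [24]
  [4] addr=0x18e blk=24 s=0: VC-HIT | VC [4]
  [5] addr=0x55 blk=5 s=1: MISS | VC [4, 25]
  [6] addr=0x5c blk=5 s=1: L1-HIT | VC [4, 25]
  [7] addr=0x42 blk=4 s=0: VC-HIT | VC [24, 25]
  [8] addr=0x55 blk=5 s=1: L1-HIT | VC [24, 25]
  [9] addr=0x5d blk=5 s=1: L1-HIT | VC [24, 25]
  [10] addr=0x183 blk=24 s=0: VC-HIT | VC [4, 25]
  [11] addr=0x198 blk=25 s=1: VC-HIT | VC [4, 5]
  [12] addr=0x55 blk=5 s=1: VC-HIT | VC [4, 25]
  [13] addr=0x187 blk=24 s=0: L1-HIT | VC [4, 25]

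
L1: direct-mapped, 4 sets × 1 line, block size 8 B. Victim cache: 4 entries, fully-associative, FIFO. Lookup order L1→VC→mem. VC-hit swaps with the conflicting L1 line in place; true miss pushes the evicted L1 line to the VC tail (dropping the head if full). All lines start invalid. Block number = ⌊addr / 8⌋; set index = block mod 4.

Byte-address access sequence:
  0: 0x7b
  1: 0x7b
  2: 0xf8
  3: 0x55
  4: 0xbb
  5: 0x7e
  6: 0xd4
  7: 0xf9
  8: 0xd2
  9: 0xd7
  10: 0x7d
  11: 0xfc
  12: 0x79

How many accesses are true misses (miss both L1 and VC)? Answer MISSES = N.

#0 0x7b→b15/s3 MISS; vc=[]
#1 0x7b→b15/s3 L1-HIT; vc=[]
#2 0xf8→b31/s3 MISS; vc=[15]
#3 0x55→b10/s2 MISS; vc=[15]
#4 0xbb→b23/s3 MISS; vc=[15,31]
#5 0x7e→b15/s3 VC-HIT; vc=[23,31]
#6 0xd4→b26/s2 MISS; vc=[23,31,10]
#7 0xf9→b31/s3 VC-HIT; vc=[23,15,10]
#8 0xd2→b26/s2 L1-HIT; vc=[23,15,10]
#9 0xd7→b26/s2 L1-HIT; vc=[23,15,10]
#10 0x7d→b15/s3 VC-HIT; vc=[23,31,10]
#11 0xfc→b31/s3 VC-HIT; vc=[23,15,10]
#12 0x79→b15/s3 VC-HIT; vc=[23,31,10]

MISSES = 5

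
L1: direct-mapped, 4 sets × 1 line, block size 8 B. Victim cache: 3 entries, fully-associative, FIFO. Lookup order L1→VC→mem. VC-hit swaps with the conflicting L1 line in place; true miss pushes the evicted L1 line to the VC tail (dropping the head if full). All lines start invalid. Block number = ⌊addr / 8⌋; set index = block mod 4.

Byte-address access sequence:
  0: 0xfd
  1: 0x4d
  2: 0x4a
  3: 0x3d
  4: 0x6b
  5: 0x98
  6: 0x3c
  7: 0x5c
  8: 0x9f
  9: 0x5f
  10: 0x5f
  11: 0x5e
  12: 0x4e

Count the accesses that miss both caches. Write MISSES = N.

0: 0xfd (blk 31, set 3) → MISS  vc=[]
1: 0x4d (blk 9, set 1) → MISS  vc=[]
2: 0x4a (blk 9, set 1) → L1-HIT  vc=[]
3: 0x3d (blk 7, set 3) → MISS  vc=[31]
4: 0x6b (blk 13, set 1) → MISS  vc=[31, 9]
5: 0x98 (blk 19, set 3) → MISS  vc=[31, 9, 7]
6: 0x3c (blk 7, set 3) → VC-HIT  vc=[31, 9, 19]
7: 0x5c (blk 11, set 3) → MISS  vc=[9, 19, 7]
8: 0x9f (blk 19, set 3) → VC-HIT  vc=[9, 11, 7]
9: 0x5f (blk 11, set 3) → VC-HIT  vc=[9, 19, 7]
10: 0x5f (blk 11, set 3) → L1-HIT  vc=[9, 19, 7]
11: 0x5e (blk 11, set 3) → L1-HIT  vc=[9, 19, 7]
12: 0x4e (blk 9, set 1) → VC-HIT  vc=[13, 19, 7]

MISSES = 6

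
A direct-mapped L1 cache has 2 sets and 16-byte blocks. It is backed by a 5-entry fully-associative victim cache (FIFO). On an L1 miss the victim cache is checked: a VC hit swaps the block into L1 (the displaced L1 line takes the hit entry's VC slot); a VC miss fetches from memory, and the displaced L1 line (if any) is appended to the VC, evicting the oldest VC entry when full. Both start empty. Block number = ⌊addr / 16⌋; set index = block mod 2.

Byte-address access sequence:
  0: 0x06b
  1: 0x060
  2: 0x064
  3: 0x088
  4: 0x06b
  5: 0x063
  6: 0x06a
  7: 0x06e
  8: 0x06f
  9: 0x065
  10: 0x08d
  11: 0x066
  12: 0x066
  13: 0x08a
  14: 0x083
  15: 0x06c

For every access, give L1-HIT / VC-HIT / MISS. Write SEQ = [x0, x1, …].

SEQ = [MISS, L1-HIT, L1-HIT, MISS, VC-HIT, L1-HIT, L1-HIT, L1-HIT, L1-HIT, L1-HIT, VC-HIT, VC-HIT, L1-HIT, VC-HIT, L1-HIT, VC-HIT]

  [0] addr=0x6b blk=6 s=0: MISS | VC []
  [1] addr=0x60 blk=6 s=0: L1-HIT | VC []
  [2] addr=0x64 blk=6 s=0: L1-HIT | VC []
  [3] addr=0x88 blk=8 s=0: MISS | VC [6]
  [4] addr=0x6b blk=6 s=0: VC-HIT | VC [8]
  [5] addr=0x63 blk=6 s=0: L1-HIT | VC [8]
  [6] addr=0x6a blk=6 s=0: L1-HIT | VC [8]
  [7] addr=0x6e blk=6 s=0: L1-HIT | VC [8]
  [8] addr=0x6f blk=6 s=0: L1-HIT | VC [8]
  [9] addr=0x65 blk=6 s=0: L1-HIT | VC [8]
  [10] addr=0x8d blk=8 s=0: VC-HIT | VC [6]
  [11] addr=0x66 blk=6 s=0: VC-HIT | VC [8]
  [12] addr=0x66 blk=6 s=0: L1-HIT | VC [8]
  [13] addr=0x8a blk=8 s=0: VC-HIT | VC [6]
  [14] addr=0x83 blk=8 s=0: L1-HIT | VC [6]
  [15] addr=0x6c blk=6 s=0: VC-HIT | VC [8]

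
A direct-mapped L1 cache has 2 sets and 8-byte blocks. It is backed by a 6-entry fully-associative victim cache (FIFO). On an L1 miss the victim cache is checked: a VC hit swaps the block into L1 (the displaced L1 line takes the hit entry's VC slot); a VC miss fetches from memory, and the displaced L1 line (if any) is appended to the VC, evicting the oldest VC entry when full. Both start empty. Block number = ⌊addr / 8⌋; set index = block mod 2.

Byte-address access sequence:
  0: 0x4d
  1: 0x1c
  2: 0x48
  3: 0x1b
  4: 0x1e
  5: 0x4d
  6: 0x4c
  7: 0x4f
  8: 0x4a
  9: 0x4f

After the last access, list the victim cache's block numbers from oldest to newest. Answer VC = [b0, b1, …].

VC = [3]

0: 0x4d (blk 9, set 1) → MISS  vc=[]
1: 0x1c (blk 3, set 1) → MISS  vc=[9]
2: 0x48 (blk 9, set 1) → VC-HIT  vc=[3]
3: 0x1b (blk 3, set 1) → VC-HIT  vc=[9]
4: 0x1e (blk 3, set 1) → L1-HIT  vc=[9]
5: 0x4d (blk 9, set 1) → VC-HIT  vc=[3]
6: 0x4c (blk 9, set 1) → L1-HIT  vc=[3]
7: 0x4f (blk 9, set 1) → L1-HIT  vc=[3]
8: 0x4a (blk 9, set 1) → L1-HIT  vc=[3]
9: 0x4f (blk 9, set 1) → L1-HIT  vc=[3]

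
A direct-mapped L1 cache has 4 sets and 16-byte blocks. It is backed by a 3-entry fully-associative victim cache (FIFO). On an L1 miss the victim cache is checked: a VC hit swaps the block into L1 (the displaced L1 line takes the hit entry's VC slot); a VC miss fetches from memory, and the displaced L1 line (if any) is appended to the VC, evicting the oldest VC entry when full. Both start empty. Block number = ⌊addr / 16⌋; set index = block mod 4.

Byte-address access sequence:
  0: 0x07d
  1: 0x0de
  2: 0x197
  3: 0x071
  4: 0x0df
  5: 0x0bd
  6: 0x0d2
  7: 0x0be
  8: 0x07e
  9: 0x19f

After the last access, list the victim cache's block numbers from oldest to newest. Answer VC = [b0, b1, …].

#0 0x7d→b7/s3 MISS; vc=[]
#1 0xde→b13/s1 MISS; vc=[]
#2 0x197→b25/s1 MISS; vc=[13]
#3 0x71→b7/s3 L1-HIT; vc=[13]
#4 0xdf→b13/s1 VC-HIT; vc=[25]
#5 0xbd→b11/s3 MISS; vc=[25,7]
#6 0xd2→b13/s1 L1-HIT; vc=[25,7]
#7 0xbe→b11/s3 L1-HIT; vc=[25,7]
#8 0x7e→b7/s3 VC-HIT; vc=[25,11]
#9 0x19f→b25/s1 VC-HIT; vc=[13,11]

VC = [13, 11]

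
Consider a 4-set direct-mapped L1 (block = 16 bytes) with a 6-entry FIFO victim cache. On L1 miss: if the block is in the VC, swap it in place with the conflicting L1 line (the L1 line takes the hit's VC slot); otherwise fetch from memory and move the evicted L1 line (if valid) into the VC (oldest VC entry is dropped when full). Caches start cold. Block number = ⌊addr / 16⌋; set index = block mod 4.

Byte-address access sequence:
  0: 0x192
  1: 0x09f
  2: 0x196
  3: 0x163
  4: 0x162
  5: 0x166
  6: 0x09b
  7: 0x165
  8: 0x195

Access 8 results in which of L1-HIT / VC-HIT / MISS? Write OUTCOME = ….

OUTCOME = VC-HIT

  [0] addr=0x192 blk=25 s=1: MISS | VC []
  [1] addr=0x9f blk=9 s=1: MISS | VC [25]
  [2] addr=0x196 blk=25 s=1: VC-HIT | VC [9]
  [3] addr=0x163 blk=22 s=2: MISS | VC [9]
  [4] addr=0x162 blk=22 s=2: L1-HIT | VC [9]
  [5] addr=0x166 blk=22 s=2: L1-HIT | VC [9]
  [6] addr=0x9b blk=9 s=1: VC-HIT | VC [25]
  [7] addr=0x165 blk=22 s=2: L1-HIT | VC [25]
  [8] addr=0x195 blk=25 s=1: VC-HIT | VC [9]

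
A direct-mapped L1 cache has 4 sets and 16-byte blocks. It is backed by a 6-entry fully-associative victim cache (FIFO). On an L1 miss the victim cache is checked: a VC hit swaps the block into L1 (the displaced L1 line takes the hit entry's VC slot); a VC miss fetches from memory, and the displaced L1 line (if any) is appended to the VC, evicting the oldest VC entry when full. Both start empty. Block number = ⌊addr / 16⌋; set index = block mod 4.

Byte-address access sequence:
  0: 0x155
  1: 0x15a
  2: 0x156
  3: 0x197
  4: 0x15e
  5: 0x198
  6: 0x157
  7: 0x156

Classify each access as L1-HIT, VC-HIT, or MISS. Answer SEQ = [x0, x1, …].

SEQ = [MISS, L1-HIT, L1-HIT, MISS, VC-HIT, VC-HIT, VC-HIT, L1-HIT]

0: 0x155 (blk 21, set 1) → MISS  vc=[]
1: 0x15a (blk 21, set 1) → L1-HIT  vc=[]
2: 0x156 (blk 21, set 1) → L1-HIT  vc=[]
3: 0x197 (blk 25, set 1) → MISS  vc=[21]
4: 0x15e (blk 21, set 1) → VC-HIT  vc=[25]
5: 0x198 (blk 25, set 1) → VC-HIT  vc=[21]
6: 0x157 (blk 21, set 1) → VC-HIT  vc=[25]
7: 0x156 (blk 21, set 1) → L1-HIT  vc=[25]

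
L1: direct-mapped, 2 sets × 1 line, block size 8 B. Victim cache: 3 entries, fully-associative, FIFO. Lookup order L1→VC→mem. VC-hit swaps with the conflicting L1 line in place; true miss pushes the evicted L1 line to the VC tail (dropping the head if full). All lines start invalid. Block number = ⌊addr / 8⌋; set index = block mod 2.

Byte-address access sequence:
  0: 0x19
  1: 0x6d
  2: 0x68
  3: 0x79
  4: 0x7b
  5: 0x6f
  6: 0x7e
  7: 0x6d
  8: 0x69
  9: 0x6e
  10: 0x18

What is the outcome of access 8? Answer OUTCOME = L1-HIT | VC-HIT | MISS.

OUTCOME = L1-HIT

#0 0x19→b3/s1 MISS; vc=[]
#1 0x6d→b13/s1 MISS; vc=[3]
#2 0x68→b13/s1 L1-HIT; vc=[3]
#3 0x79→b15/s1 MISS; vc=[3,13]
#4 0x7b→b15/s1 L1-HIT; vc=[3,13]
#5 0x6f→b13/s1 VC-HIT; vc=[3,15]
#6 0x7e→b15/s1 VC-HIT; vc=[3,13]
#7 0x6d→b13/s1 VC-HIT; vc=[3,15]
#8 0x69→b13/s1 L1-HIT; vc=[3,15]
#9 0x6e→b13/s1 L1-HIT; vc=[3,15]
#10 0x18→b3/s1 VC-HIT; vc=[13,15]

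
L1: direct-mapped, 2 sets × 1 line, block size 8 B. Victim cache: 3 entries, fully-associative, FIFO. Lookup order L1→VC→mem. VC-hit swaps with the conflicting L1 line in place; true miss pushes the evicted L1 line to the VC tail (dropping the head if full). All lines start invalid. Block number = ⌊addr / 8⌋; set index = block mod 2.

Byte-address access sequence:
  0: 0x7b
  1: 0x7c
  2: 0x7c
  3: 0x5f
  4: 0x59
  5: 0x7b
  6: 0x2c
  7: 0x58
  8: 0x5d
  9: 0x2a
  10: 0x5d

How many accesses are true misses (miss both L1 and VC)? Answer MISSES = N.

0: 0x7b (blk 15, set 1) → MISS  vc=[]
1: 0x7c (blk 15, set 1) → L1-HIT  vc=[]
2: 0x7c (blk 15, set 1) → L1-HIT  vc=[]
3: 0x5f (blk 11, set 1) → MISS  vc=[15]
4: 0x59 (blk 11, set 1) → L1-HIT  vc=[15]
5: 0x7b (blk 15, set 1) → VC-HIT  vc=[11]
6: 0x2c (blk 5, set 1) → MISS  vc=[11, 15]
7: 0x58 (blk 11, set 1) → VC-HIT  vc=[5, 15]
8: 0x5d (blk 11, set 1) → L1-HIT  vc=[5, 15]
9: 0x2a (blk 5, set 1) → VC-HIT  vc=[11, 15]
10: 0x5d (blk 11, set 1) → VC-HIT  vc=[5, 15]

MISSES = 3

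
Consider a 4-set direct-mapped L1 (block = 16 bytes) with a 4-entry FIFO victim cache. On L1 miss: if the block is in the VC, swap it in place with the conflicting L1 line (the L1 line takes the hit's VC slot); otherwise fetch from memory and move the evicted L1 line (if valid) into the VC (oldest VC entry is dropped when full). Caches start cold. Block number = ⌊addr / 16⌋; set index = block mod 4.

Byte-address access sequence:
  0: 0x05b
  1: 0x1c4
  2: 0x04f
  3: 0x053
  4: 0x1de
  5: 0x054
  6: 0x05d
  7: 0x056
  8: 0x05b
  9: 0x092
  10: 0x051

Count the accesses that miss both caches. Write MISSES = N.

MISSES = 5

#0 0x5b→b5/s1 MISS; vc=[]
#1 0x1c4→b28/s0 MISS; vc=[]
#2 0x4f→b4/s0 MISS; vc=[28]
#3 0x53→b5/s1 L1-HIT; vc=[28]
#4 0x1de→b29/s1 MISS; vc=[28,5]
#5 0x54→b5/s1 VC-HIT; vc=[28,29]
#6 0x5d→b5/s1 L1-HIT; vc=[28,29]
#7 0x56→b5/s1 L1-HIT; vc=[28,29]
#8 0x5b→b5/s1 L1-HIT; vc=[28,29]
#9 0x92→b9/s1 MISS; vc=[28,29,5]
#10 0x51→b5/s1 VC-HIT; vc=[28,29,9]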